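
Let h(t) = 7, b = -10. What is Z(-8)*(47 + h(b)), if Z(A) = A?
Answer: -432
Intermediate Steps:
Z(-8)*(47 + h(b)) = -8*(47 + 7) = -8*54 = -432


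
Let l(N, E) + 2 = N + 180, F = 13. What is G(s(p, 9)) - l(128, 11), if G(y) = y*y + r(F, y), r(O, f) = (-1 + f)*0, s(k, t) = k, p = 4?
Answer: -290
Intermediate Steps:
r(O, f) = 0
G(y) = y² (G(y) = y*y + 0 = y² + 0 = y²)
l(N, E) = 178 + N (l(N, E) = -2 + (N + 180) = -2 + (180 + N) = 178 + N)
G(s(p, 9)) - l(128, 11) = 4² - (178 + 128) = 16 - 1*306 = 16 - 306 = -290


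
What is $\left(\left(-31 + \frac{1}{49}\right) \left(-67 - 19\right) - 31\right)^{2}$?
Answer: $\frac{16648482841}{2401} \approx 6.934 \cdot 10^{6}$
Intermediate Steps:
$\left(\left(-31 + \frac{1}{49}\right) \left(-67 - 19\right) - 31\right)^{2} = \left(\left(-31 + \frac{1}{49}\right) \left(-86\right) - 31\right)^{2} = \left(\left(- \frac{1518}{49}\right) \left(-86\right) - 31\right)^{2} = \left(\frac{130548}{49} - 31\right)^{2} = \left(\frac{129029}{49}\right)^{2} = \frac{16648482841}{2401}$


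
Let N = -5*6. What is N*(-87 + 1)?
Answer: 2580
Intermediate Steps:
N = -30
N*(-87 + 1) = -30*(-87 + 1) = -30*(-86) = 2580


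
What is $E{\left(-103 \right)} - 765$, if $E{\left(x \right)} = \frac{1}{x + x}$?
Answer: $- \frac{157591}{206} \approx -765.0$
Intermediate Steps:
$E{\left(x \right)} = \frac{1}{2 x}$
$E{\left(-103 \right)} - 765 = \frac{1}{2 \left(-103\right)} - 765 = \frac{1}{2} \left(- \frac{1}{103}\right) - 765 = - \frac{1}{206} - 765 = - \frac{157591}{206}$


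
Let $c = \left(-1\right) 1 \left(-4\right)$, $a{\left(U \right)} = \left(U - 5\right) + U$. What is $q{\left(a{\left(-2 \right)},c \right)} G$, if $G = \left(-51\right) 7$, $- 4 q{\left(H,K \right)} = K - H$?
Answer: $\frac{4641}{4} \approx 1160.3$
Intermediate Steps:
$a{\left(U \right)} = -5 + 2 U$ ($a{\left(U \right)} = \left(-5 + U\right) + U = -5 + 2 U$)
$c = 4$ ($c = \left(-1\right) \left(-4\right) = 4$)
$q{\left(H,K \right)} = - \frac{K}{4} + \frac{H}{4}$ ($q{\left(H,K \right)} = - \frac{K - H}{4} = - \frac{K}{4} + \frac{H}{4}$)
$G = -357$
$q{\left(a{\left(-2 \right)},c \right)} G = \left(\left(- \frac{1}{4}\right) 4 + \frac{-5 + 2 \left(-2\right)}{4}\right) \left(-357\right) = \left(-1 + \frac{-5 - 4}{4}\right) \left(-357\right) = \left(-1 + \frac{1}{4} \left(-9\right)\right) \left(-357\right) = \left(-1 - \frac{9}{4}\right) \left(-357\right) = \left(- \frac{13}{4}\right) \left(-357\right) = \frac{4641}{4}$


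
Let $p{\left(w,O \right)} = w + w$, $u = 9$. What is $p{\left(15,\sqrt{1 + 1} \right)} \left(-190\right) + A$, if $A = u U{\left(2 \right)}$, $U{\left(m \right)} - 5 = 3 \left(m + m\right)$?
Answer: $-5547$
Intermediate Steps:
$U{\left(m \right)} = 5 + 6 m$ ($U{\left(m \right)} = 5 + 3 \left(m + m\right) = 5 + 3 \cdot 2 m = 5 + 6 m$)
$p{\left(w,O \right)} = 2 w$
$A = 153$ ($A = 9 \left(5 + 6 \cdot 2\right) = 9 \left(5 + 12\right) = 9 \cdot 17 = 153$)
$p{\left(15,\sqrt{1 + 1} \right)} \left(-190\right) + A = 2 \cdot 15 \left(-190\right) + 153 = 30 \left(-190\right) + 153 = -5700 + 153 = -5547$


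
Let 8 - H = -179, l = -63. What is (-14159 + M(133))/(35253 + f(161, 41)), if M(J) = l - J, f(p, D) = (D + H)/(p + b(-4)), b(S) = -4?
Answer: -751245/1844983 ≈ -0.40718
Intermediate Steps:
H = 187 (H = 8 - 1*(-179) = 8 + 179 = 187)
f(p, D) = (187 + D)/(-4 + p) (f(p, D) = (D + 187)/(p - 4) = (187 + D)/(-4 + p))
M(J) = -63 - J
(-14159 + M(133))/(35253 + f(161, 41)) = (-14159 + (-63 - 1*133))/(35253 + (187 + 41)/(-4 + 161)) = (-14159 + (-63 - 133))/(35253 + 228/157) = (-14159 - 196)/(35253 + (1/157)*228) = -14355/(35253 + 228/157) = -14355/5534949/157 = -14355*157/5534949 = -751245/1844983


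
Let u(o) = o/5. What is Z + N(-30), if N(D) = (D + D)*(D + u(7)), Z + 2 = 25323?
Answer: 27037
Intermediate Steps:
u(o) = o/5 (u(o) = o*(⅕) = o/5)
Z = 25321 (Z = -2 + 25323 = 25321)
N(D) = 2*D*(7/5 + D) (N(D) = (D + D)*(D + (⅕)*7) = (2*D)*(D + 7/5) = (2*D)*(7/5 + D) = 2*D*(7/5 + D))
Z + N(-30) = 25321 + (⅖)*(-30)*(7 + 5*(-30)) = 25321 + (⅖)*(-30)*(7 - 150) = 25321 + (⅖)*(-30)*(-143) = 25321 + 1716 = 27037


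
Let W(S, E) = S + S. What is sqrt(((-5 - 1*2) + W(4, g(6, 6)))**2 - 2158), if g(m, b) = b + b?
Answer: I*sqrt(2157) ≈ 46.444*I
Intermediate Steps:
g(m, b) = 2*b
W(S, E) = 2*S
sqrt(((-5 - 1*2) + W(4, g(6, 6)))**2 - 2158) = sqrt(((-5 - 1*2) + 2*4)**2 - 2158) = sqrt(((-5 - 2) + 8)**2 - 2158) = sqrt((-7 + 8)**2 - 2158) = sqrt(1**2 - 2158) = sqrt(1 - 2158) = sqrt(-2157) = I*sqrt(2157)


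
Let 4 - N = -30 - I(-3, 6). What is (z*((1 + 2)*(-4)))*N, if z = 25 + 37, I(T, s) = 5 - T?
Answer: -31248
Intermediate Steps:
z = 62
N = 42 (N = 4 - (-30 - (5 - 1*(-3))) = 4 - (-30 - (5 + 3)) = 4 - (-30 - 1*8) = 4 - (-30 - 8) = 4 - 1*(-38) = 4 + 38 = 42)
(z*((1 + 2)*(-4)))*N = (62*((1 + 2)*(-4)))*42 = (62*(3*(-4)))*42 = (62*(-12))*42 = -744*42 = -31248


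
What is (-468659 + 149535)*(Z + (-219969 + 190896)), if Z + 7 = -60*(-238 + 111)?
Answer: 6848401040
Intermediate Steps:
Z = 7613 (Z = -7 - 60*(-238 + 111) = -7 - 60*(-127) = -7 + 7620 = 7613)
(-468659 + 149535)*(Z + (-219969 + 190896)) = (-468659 + 149535)*(7613 + (-219969 + 190896)) = -319124*(7613 - 29073) = -319124*(-21460) = 6848401040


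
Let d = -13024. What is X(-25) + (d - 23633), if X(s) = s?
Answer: -36682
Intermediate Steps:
X(-25) + (d - 23633) = -25 + (-13024 - 23633) = -25 - 36657 = -36682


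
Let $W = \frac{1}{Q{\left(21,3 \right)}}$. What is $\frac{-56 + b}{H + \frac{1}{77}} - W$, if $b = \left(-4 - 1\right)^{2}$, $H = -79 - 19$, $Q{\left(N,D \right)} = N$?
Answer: $\frac{14194}{52815} \approx 0.26875$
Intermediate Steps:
$H = -98$ ($H = -79 - 19 = -98$)
$b = 25$ ($b = \left(-5\right)^{2} = 25$)
$W = \frac{1}{21} \approx 0.047619$
$\frac{-56 + b}{H + \frac{1}{77}} - W = \frac{-56 + 25}{-98 + \frac{1}{77}} - \frac{1}{21} = - \frac{31}{-98 + \frac{1}{77}} - \frac{1}{21} = - \frac{31}{- \frac{7545}{77}} - \frac{1}{21} = \left(-31\right) \left(- \frac{77}{7545}\right) - \frac{1}{21} = \frac{2387}{7545} - \frac{1}{21} = \frac{14194}{52815}$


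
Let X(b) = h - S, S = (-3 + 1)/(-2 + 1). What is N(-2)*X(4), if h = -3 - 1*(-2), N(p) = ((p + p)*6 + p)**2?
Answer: -2028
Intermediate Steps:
N(p) = 169*p**2 (N(p) = ((2*p)*6 + p)**2 = (12*p + p)**2 = (13*p)**2 = 169*p**2)
h = -1 (h = -3 + 2 = -1)
S = 2 (S = -2/(-1) = -2*(-1) = 2)
X(b) = -3 (X(b) = -1 - 1*2 = -1 - 2 = -3)
N(-2)*X(4) = (169*(-2)**2)*(-3) = (169*4)*(-3) = 676*(-3) = -2028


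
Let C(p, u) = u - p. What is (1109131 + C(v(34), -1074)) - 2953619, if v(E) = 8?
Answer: -1845570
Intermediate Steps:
(1109131 + C(v(34), -1074)) - 2953619 = (1109131 + (-1074 - 1*8)) - 2953619 = (1109131 + (-1074 - 8)) - 2953619 = (1109131 - 1082) - 2953619 = 1108049 - 2953619 = -1845570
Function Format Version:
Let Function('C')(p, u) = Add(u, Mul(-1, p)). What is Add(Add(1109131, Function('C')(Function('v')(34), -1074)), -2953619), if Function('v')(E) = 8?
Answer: -1845570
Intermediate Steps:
Add(Add(1109131, Function('C')(Function('v')(34), -1074)), -2953619) = Add(Add(1109131, Add(-1074, Mul(-1, 8))), -2953619) = Add(Add(1109131, Add(-1074, -8)), -2953619) = Add(Add(1109131, -1082), -2953619) = Add(1108049, -2953619) = -1845570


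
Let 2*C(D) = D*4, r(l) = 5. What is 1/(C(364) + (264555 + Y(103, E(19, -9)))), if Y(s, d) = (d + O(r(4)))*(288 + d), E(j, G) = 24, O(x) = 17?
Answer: 1/278075 ≈ 3.5962e-6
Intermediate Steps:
C(D) = 2*D (C(D) = (D*4)/2 = (4*D)/2 = 2*D)
Y(s, d) = (17 + d)*(288 + d) (Y(s, d) = (d + 17)*(288 + d) = (17 + d)*(288 + d))
1/(C(364) + (264555 + Y(103, E(19, -9)))) = 1/(2*364 + (264555 + (4896 + 24² + 305*24))) = 1/(728 + (264555 + (4896 + 576 + 7320))) = 1/(728 + (264555 + 12792)) = 1/(728 + 277347) = 1/278075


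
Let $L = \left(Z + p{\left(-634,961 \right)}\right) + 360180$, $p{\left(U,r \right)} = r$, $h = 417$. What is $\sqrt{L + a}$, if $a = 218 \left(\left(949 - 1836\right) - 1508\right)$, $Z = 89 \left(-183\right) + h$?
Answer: $i \sqrt{176839} \approx 420.52 i$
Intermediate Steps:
$Z = -15870$ ($Z = 89 \left(-183\right) + 417 = -16287 + 417 = -15870$)
$L = 345271$ ($L = \left(-15870 + 961\right) + 360180 = -14909 + 360180 = 345271$)
$a = -522110$ ($a = 218 \left(-887 - 1508\right) = 218 \left(-2395\right) = -522110$)
$\sqrt{L + a} = \sqrt{345271 - 522110} = \sqrt{-176839} = i \sqrt{176839}$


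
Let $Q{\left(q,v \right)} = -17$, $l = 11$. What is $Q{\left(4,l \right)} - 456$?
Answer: $-473$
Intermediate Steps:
$Q{\left(4,l \right)} - 456 = -17 - 456 = -473$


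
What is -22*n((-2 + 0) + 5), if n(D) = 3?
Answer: -66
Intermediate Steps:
-22*n((-2 + 0) + 5) = -22*3 = -66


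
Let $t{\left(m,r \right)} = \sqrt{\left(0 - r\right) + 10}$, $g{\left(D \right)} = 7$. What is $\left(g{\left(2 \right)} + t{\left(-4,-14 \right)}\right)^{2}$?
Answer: $73 + 28 \sqrt{6} \approx 141.59$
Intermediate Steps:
$t{\left(m,r \right)} = \sqrt{10 - r}$ ($t{\left(m,r \right)} = \sqrt{- r + 10} = \sqrt{10 - r}$)
$\left(g{\left(2 \right)} + t{\left(-4,-14 \right)}\right)^{2} = \left(7 + \sqrt{10 - -14}\right)^{2} = \left(7 + \sqrt{10 + 14}\right)^{2} = \left(7 + \sqrt{24}\right)^{2} = \left(7 + 2 \sqrt{6}\right)^{2}$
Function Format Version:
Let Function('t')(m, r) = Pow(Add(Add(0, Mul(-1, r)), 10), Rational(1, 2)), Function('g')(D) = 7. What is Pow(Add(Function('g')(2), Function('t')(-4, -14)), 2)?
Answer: Add(73, Mul(28, Pow(6, Rational(1, 2)))) ≈ 141.59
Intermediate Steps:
Function('t')(m, r) = Pow(Add(10, Mul(-1, r)), Rational(1, 2)) (Function('t')(m, r) = Pow(Add(Mul(-1, r), 10), Rational(1, 2)) = Pow(Add(10, Mul(-1, r)), Rational(1, 2)))
Pow(Add(Function('g')(2), Function('t')(-4, -14)), 2) = Pow(Add(7, Pow(Add(10, Mul(-1, -14)), Rational(1, 2))), 2) = Pow(Add(7, Pow(Add(10, 14), Rational(1, 2))), 2) = Pow(Add(7, Pow(24, Rational(1, 2))), 2) = Pow(Add(7, Mul(2, Pow(6, Rational(1, 2)))), 2)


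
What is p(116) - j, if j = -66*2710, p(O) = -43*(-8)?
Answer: 179204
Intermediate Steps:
p(O) = 344
j = -178860
p(116) - j = 344 - 1*(-178860) = 344 + 178860 = 179204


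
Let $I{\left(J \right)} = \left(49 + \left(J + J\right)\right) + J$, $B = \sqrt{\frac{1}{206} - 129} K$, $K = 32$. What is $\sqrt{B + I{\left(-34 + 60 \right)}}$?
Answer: $\frac{\sqrt{1347343 + 1648 i \sqrt{5474038}}}{103} \approx 16.0 + 11.358 i$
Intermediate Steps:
$B = \frac{16 i \sqrt{5474038}}{103}$ ($B = \sqrt{\frac{1}{206} - 129} \cdot 32 = \sqrt{- \frac{26573}{206}} \cdot 32 = \frac{i \sqrt{5474038}}{206} \cdot 32 = \frac{16 i \sqrt{5474038}}{103} \approx 363.44 i$)
$I{\left(J \right)} = 49 + 3 J$ ($I{\left(J \right)} = \left(49 + 2 J\right) + J = 49 + 3 J$)
$\sqrt{B + I{\left(-34 + 60 \right)}} = \sqrt{\frac{16 i \sqrt{5474038}}{103} + \left(49 + 3 \left(-34 + 60\right)\right)} = \sqrt{\frac{16 i \sqrt{5474038}}{103} + \left(49 + 3 \cdot 26\right)} = \sqrt{\frac{16 i \sqrt{5474038}}{103} + \left(49 + 78\right)} = \sqrt{\frac{16 i \sqrt{5474038}}{103} + 127} = \sqrt{127 + \frac{16 i \sqrt{5474038}}{103}}$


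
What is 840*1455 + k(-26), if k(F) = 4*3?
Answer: 1222212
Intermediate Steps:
k(F) = 12
840*1455 + k(-26) = 840*1455 + 12 = 1222200 + 12 = 1222212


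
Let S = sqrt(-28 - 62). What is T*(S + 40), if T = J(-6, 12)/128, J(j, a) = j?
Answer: -15/8 - 9*I*sqrt(10)/64 ≈ -1.875 - 0.4447*I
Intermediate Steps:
S = 3*I*sqrt(10) (S = sqrt(-90) = 3*I*sqrt(10) ≈ 9.4868*I)
T = -3/64 (T = -6/128 = -6*1/128 = -3/64 ≈ -0.046875)
T*(S + 40) = -3*(3*I*sqrt(10) + 40)/64 = -3*(40 + 3*I*sqrt(10))/64 = -15/8 - 9*I*sqrt(10)/64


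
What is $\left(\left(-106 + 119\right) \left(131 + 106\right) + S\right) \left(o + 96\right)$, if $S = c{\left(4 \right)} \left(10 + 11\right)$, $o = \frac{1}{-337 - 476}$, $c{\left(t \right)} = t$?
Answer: $\frac{82339585}{271} \approx 3.0384 \cdot 10^{5}$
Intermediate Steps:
$o = - \frac{1}{813}$ ($o = \frac{1}{-813} = - \frac{1}{813} \approx -0.00123$)
$S = 84$ ($S = 4 \left(10 + 11\right) = 4 \cdot 21 = 84$)
$\left(\left(-106 + 119\right) \left(131 + 106\right) + S\right) \left(o + 96\right) = \left(\left(-106 + 119\right) \left(131 + 106\right) + 84\right) \left(- \frac{1}{813} + 96\right) = \left(13 \cdot 237 + 84\right) \frac{78047}{813} = \left(3081 + 84\right) \frac{78047}{813} = 3165 \cdot \frac{78047}{813} = \frac{82339585}{271}$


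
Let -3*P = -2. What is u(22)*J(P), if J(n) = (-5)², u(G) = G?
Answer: 550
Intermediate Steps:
P = ⅔ (P = -⅓*(-2) = ⅔ ≈ 0.66667)
J(n) = 25
u(22)*J(P) = 22*25 = 550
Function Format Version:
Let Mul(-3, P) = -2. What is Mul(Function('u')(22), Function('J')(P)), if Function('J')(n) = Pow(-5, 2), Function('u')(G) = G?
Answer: 550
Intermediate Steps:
P = Rational(2, 3) (P = Mul(Rational(-1, 3), -2) = Rational(2, 3) ≈ 0.66667)
Function('J')(n) = 25
Mul(Function('u')(22), Function('J')(P)) = Mul(22, 25) = 550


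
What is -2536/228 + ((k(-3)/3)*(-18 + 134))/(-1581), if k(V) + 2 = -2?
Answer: -993538/90117 ≈ -11.025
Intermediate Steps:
k(V) = -4 (k(V) = -2 - 2 = -4)
-2536/228 + ((k(-3)/3)*(-18 + 134))/(-1581) = -2536/228 + ((-4/3)*(-18 + 134))/(-1581) = -2536*1/228 + (-4*1/3*116)*(-1/1581) = -634/57 - 4/3*116*(-1/1581) = -634/57 - 464/3*(-1/1581) = -634/57 + 464/4743 = -993538/90117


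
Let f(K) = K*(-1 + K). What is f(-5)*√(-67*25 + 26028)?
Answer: 210*√497 ≈ 4681.6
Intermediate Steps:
f(-5)*√(-67*25 + 26028) = (-5*(-1 - 5))*√(-67*25 + 26028) = (-5*(-6))*√(-1675 + 26028) = 30*√24353 = 30*(7*√497) = 210*√497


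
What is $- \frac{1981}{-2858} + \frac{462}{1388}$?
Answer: $\frac{508753}{495863} \approx 1.026$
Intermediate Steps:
$- \frac{1981}{-2858} + \frac{462}{1388} = \left(-1981\right) \left(- \frac{1}{2858}\right) + 462 \cdot \frac{1}{1388} = \frac{1981}{2858} + \frac{231}{694} = \frac{508753}{495863}$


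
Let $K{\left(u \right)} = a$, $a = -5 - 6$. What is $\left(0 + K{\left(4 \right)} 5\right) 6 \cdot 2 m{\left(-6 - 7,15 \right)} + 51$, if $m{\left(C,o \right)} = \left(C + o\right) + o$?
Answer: $-11169$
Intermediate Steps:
$m{\left(C,o \right)} = C + 2 o$
$a = -11$ ($a = -5 - 6 = -11$)
$K{\left(u \right)} = -11$
$\left(0 + K{\left(4 \right)} 5\right) 6 \cdot 2 m{\left(-6 - 7,15 \right)} + 51 = \left(0 - 55\right) 6 \cdot 2 \left(\left(-6 - 7\right) + 2 \cdot 15\right) + 51 = \left(0 - 55\right) 6 \cdot 2 \left(\left(-6 - 7\right) + 30\right) + 51 = \left(-55\right) 6 \cdot 2 \left(-13 + 30\right) + 51 = \left(-330\right) 2 \cdot 17 + 51 = \left(-660\right) 17 + 51 = -11220 + 51 = -11169$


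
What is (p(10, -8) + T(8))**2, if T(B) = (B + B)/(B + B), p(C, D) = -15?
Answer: 196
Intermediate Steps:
T(B) = 1 (T(B) = (2*B)/((2*B)) = (2*B)*(1/(2*B)) = 1)
(p(10, -8) + T(8))**2 = (-15 + 1)**2 = (-14)**2 = 196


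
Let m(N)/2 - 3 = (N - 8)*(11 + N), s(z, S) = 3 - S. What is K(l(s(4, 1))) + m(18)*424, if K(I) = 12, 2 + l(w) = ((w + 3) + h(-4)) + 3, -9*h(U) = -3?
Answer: 248476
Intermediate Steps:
h(U) = ⅓ (h(U) = -⅑*(-3) = ⅓)
l(w) = 13/3 + w (l(w) = -2 + (((w + 3) + ⅓) + 3) = -2 + (((3 + w) + ⅓) + 3) = -2 + ((10/3 + w) + 3) = -2 + (19/3 + w) = 13/3 + w)
m(N) = 6 + 2*(-8 + N)*(11 + N) (m(N) = 6 + 2*((N - 8)*(11 + N)) = 6 + 2*((-8 + N)*(11 + N)) = 6 + 2*(-8 + N)*(11 + N))
K(l(s(4, 1))) + m(18)*424 = 12 + (-170 + 2*18² + 6*18)*424 = 12 + (-170 + 2*324 + 108)*424 = 12 + (-170 + 648 + 108)*424 = 12 + 586*424 = 12 + 248464 = 248476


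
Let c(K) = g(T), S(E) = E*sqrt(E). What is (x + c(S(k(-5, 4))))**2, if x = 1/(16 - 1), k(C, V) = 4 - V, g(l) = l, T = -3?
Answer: 1936/225 ≈ 8.6044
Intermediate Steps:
S(E) = E**(3/2)
c(K) = -3
x = 1/15 ≈ 0.066667
(x + c(S(k(-5, 4))))**2 = (1/15 - 3)**2 = (-44/15)**2 = 1936/225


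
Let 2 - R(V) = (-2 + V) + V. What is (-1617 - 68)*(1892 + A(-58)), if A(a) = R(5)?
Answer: -3177910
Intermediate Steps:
R(V) = 4 - 2*V (R(V) = 2 - ((-2 + V) + V) = 2 - (-2 + 2*V) = 2 + (2 - 2*V) = 4 - 2*V)
A(a) = -6 (A(a) = 4 - 2*5 = 4 - 10 = -6)
(-1617 - 68)*(1892 + A(-58)) = (-1617 - 68)*(1892 - 6) = -1685*1886 = -3177910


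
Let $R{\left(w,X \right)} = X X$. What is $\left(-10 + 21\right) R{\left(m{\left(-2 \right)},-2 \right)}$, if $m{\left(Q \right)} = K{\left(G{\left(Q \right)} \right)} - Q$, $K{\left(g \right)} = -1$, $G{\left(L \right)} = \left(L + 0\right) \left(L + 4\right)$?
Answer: $44$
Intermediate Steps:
$G{\left(L \right)} = L \left(4 + L\right)$
$m{\left(Q \right)} = -1 - Q$
$R{\left(w,X \right)} = X^{2}$
$\left(-10 + 21\right) R{\left(m{\left(-2 \right)},-2 \right)} = \left(-10 + 21\right) \left(-2\right)^{2} = 11 \cdot 4 = 44$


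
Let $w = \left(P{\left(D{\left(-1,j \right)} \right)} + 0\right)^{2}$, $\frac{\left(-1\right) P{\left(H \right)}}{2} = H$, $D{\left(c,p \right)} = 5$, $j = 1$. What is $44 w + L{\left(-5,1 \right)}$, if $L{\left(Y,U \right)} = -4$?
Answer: $4396$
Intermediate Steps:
$P{\left(H \right)} = - 2 H$
$w = 100$ ($w = \left(\left(-2\right) 5 + 0\right)^{2} = \left(-10 + 0\right)^{2} = \left(-10\right)^{2} = 100$)
$44 w + L{\left(-5,1 \right)} = 44 \cdot 100 - 4 = 4400 - 4 = 4396$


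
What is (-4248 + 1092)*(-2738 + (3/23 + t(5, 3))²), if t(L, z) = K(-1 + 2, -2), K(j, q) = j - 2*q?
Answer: 4527212568/529 ≈ 8.5581e+6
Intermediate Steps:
t(L, z) = 5 (t(L, z) = (-1 + 2) - 2*(-2) = 1 + 4 = 5)
(-4248 + 1092)*(-2738 + (3/23 + t(5, 3))²) = (-4248 + 1092)*(-2738 + (3/23 + 5)²) = -3156*(-2738 + (3*(1/23) + 5)²) = -3156*(-2738 + (3/23 + 5)²) = -3156*(-2738 + (118/23)²) = -3156*(-2738 + 13924/529) = -3156*(-1434478/529) = 4527212568/529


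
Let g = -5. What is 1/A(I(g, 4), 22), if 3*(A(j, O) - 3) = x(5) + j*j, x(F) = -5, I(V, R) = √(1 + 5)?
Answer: 3/10 ≈ 0.30000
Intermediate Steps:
I(V, R) = √6
A(j, O) = 4/3 + j²/3 (A(j, O) = 3 + (-5 + j*j)/3 = 3 + (-5 + j²)/3 = 3 + (-5/3 + j²/3) = 4/3 + j²/3)
1/A(I(g, 4), 22) = 1/(4/3 + (√6)²/3) = 1/(4/3 + (⅓)*6) = 1/(4/3 + 2) = 1/(10/3) = 3/10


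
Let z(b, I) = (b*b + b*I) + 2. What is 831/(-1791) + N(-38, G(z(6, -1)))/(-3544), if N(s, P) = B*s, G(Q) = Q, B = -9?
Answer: -592931/1057884 ≈ -0.56049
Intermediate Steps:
z(b, I) = 2 + b² + I*b (z(b, I) = (b² + I*b) + 2 = 2 + b² + I*b)
N(s, P) = -9*s
831/(-1791) + N(-38, G(z(6, -1)))/(-3544) = 831/(-1791) - 9*(-38)/(-3544) = 831*(-1/1791) + 342*(-1/3544) = -277/597 - 171/1772 = -592931/1057884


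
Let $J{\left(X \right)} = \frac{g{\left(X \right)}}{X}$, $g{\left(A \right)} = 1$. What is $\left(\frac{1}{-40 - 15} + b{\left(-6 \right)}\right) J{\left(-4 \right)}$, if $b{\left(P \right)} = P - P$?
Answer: $\frac{1}{220} \approx 0.0045455$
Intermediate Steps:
$b{\left(P \right)} = 0$
$J{\left(X \right)} = \frac{1}{X}$ ($J{\left(X \right)} = 1 \frac{1}{X} = \frac{1}{X}$)
$\left(\frac{1}{-40 - 15} + b{\left(-6 \right)}\right) J{\left(-4 \right)} = \frac{\frac{1}{-40 - 15} + 0}{-4} = \left(\frac{1}{-55} + 0\right) \left(- \frac{1}{4}\right) = \left(- \frac{1}{55} + 0\right) \left(- \frac{1}{4}\right) = \left(- \frac{1}{55}\right) \left(- \frac{1}{4}\right) = \frac{1}{220}$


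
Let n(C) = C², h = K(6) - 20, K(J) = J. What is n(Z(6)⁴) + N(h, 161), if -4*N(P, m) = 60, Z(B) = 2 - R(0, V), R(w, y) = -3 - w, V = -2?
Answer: 390610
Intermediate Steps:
h = -14 (h = 6 - 20 = -14)
Z(B) = 5 (Z(B) = 2 - (-3 - 1*0) = 2 - (-3 + 0) = 2 - 1*(-3) = 2 + 3 = 5)
N(P, m) = -15 (N(P, m) = -¼*60 = -15)
n(Z(6)⁴) + N(h, 161) = (5⁴)² - 15 = 625² - 15 = 390625 - 15 = 390610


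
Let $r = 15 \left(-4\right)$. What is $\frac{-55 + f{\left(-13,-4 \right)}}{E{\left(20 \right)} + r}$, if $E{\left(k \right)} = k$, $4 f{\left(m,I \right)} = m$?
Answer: $\frac{233}{160} \approx 1.4562$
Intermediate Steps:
$f{\left(m,I \right)} = \frac{m}{4}$
$r = -60$
$\frac{-55 + f{\left(-13,-4 \right)}}{E{\left(20 \right)} + r} = \frac{-55 + \frac{1}{4} \left(-13\right)}{20 - 60} = \frac{-55 - \frac{13}{4}}{-40} = \left(- \frac{233}{4}\right) \left(- \frac{1}{40}\right) = \frac{233}{160}$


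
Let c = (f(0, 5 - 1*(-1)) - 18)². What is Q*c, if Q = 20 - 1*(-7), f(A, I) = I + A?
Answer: 3888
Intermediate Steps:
f(A, I) = A + I
Q = 27 (Q = 20 + 7 = 27)
c = 144 (c = ((0 + (5 - 1*(-1))) - 18)² = ((0 + (5 + 1)) - 18)² = ((0 + 6) - 18)² = (6 - 18)² = (-12)² = 144)
Q*c = 27*144 = 3888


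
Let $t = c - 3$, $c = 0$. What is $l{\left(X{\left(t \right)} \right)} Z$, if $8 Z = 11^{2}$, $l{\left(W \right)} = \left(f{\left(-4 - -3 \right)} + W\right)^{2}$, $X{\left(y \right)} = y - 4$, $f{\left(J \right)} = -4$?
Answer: $\frac{14641}{8} \approx 1830.1$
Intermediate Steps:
$t = -3$ ($t = 0 - 3 = -3$)
$X{\left(y \right)} = -4 + y$
$l{\left(W \right)} = \left(-4 + W\right)^{2}$
$Z = \frac{121}{8}$ ($Z = \frac{11^{2}}{8} = \frac{1}{8} \cdot 121 = \frac{121}{8} \approx 15.125$)
$l{\left(X{\left(t \right)} \right)} Z = \left(-4 - 7\right)^{2} \cdot \frac{121}{8} = \left(-11\right)^{2} \cdot \frac{121}{8} = 121 \cdot \frac{121}{8} = \frac{14641}{8}$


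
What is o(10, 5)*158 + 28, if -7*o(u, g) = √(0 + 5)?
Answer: 28 - 158*√5/7 ≈ -22.471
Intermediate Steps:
o(u, g) = -√5/7 (o(u, g) = -√(0 + 5)/7 = -√5/7)
o(10, 5)*158 + 28 = -√5/7*158 + 28 = -158*√5/7 + 28 = 28 - 158*√5/7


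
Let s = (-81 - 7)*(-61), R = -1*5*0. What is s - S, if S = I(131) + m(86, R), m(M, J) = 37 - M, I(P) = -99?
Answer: 5516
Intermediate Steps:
R = 0 (R = -5*0 = 0)
S = -148 (S = -99 + (37 - 1*86) = -99 + (37 - 86) = -99 - 49 = -148)
s = 5368 (s = -88*(-61) = 5368)
s - S = 5368 - 1*(-148) = 5368 + 148 = 5516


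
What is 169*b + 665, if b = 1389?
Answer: 235406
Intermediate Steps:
169*b + 665 = 169*1389 + 665 = 234741 + 665 = 235406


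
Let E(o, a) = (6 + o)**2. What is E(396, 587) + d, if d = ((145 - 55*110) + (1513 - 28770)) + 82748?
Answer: 211190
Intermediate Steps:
d = 49586 (d = ((145 - 6050) - 27257) + 82748 = (-5905 - 27257) + 82748 = -33162 + 82748 = 49586)
E(396, 587) + d = (6 + 396)**2 + 49586 = 402**2 + 49586 = 161604 + 49586 = 211190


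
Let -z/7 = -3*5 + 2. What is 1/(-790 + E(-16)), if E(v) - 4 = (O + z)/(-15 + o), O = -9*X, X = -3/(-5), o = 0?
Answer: -75/59378 ≈ -0.0012631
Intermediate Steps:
X = 3/5 (X = -3*(-1/5) = 3/5 ≈ 0.60000)
z = 91 (z = -7*(-3*5 + 2) = -7*(-15 + 2) = -7*(-13) = 91)
O = -27/5 (O = -9*3/5 = -27/5 ≈ -5.4000)
E(v) = -128/75 (E(v) = 4 + (-27/5 + 91)/(-15 + 0) = 4 + (428/5)/(-15) = 4 + (428/5)*(-1/15) = 4 - 428/75 = -128/75)
1/(-790 + E(-16)) = 1/(-790 - 128/75) = 1/(-59378/75) = -75/59378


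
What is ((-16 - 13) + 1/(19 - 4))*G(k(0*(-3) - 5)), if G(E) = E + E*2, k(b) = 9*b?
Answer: 3906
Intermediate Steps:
G(E) = 3*E (G(E) = E + 2*E = 3*E)
((-16 - 13) + 1/(19 - 4))*G(k(0*(-3) - 5)) = ((-16 - 13) + 1/(19 - 4))*(3*(9*(0*(-3) - 5))) = (-29 + 1/15)*(3*(9*(0 - 5))) = (-29 + 1/15)*(3*(9*(-5))) = -434*(-45)/5 = -434/15*(-135) = 3906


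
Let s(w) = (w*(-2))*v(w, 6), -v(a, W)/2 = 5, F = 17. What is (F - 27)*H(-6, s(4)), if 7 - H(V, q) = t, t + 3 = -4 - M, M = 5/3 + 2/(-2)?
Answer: -440/3 ≈ -146.67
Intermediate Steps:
M = 2/3 (M = 5*(1/3) + 2*(-1/2) = 5/3 - 1 = 2/3 ≈ 0.66667)
v(a, W) = -10 (v(a, W) = -2*5 = -10)
s(w) = 20*w (s(w) = (w*(-2))*(-10) = -2*w*(-10) = 20*w)
t = -23/3 (t = -3 + (-4 - 1*2/3) = -3 + (-4 - 2/3) = -3 - 14/3 = -23/3 ≈ -7.6667)
H(V, q) = 44/3 (H(V, q) = 7 - 1*(-23/3) = 7 + 23/3 = 44/3)
(F - 27)*H(-6, s(4)) = (17 - 27)*(44/3) = -10*44/3 = -440/3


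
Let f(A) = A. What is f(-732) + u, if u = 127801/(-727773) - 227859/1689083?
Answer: -900206605704878/1229269002159 ≈ -732.31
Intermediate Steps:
u = -381696124490/1229269002159 (u = 127801*(-1/727773) - 227859*1/1689083 = -127801/727773 - 227859/1689083 = -381696124490/1229269002159 ≈ -0.31051)
f(-732) + u = -732 - 381696124490/1229269002159 = -900206605704878/1229269002159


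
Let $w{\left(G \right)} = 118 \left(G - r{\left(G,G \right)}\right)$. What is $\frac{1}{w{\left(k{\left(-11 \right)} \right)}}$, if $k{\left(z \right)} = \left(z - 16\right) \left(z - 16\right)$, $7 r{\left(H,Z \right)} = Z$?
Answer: $\frac{7}{516132} \approx 1.3562 \cdot 10^{-5}$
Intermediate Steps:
$r{\left(H,Z \right)} = \frac{Z}{7}$
$k{\left(z \right)} = \left(-16 + z\right)^{2}$ ($k{\left(z \right)} = \left(-16 + z\right) \left(-16 + z\right) = \left(-16 + z\right)^{2}$)
$w{\left(G \right)} = \frac{708 G}{7}$ ($w{\left(G \right)} = 118 \left(G - \frac{G}{7}\right) = 118 \frac{6 G}{7} = \frac{708 G}{7}$)
$\frac{1}{w{\left(k{\left(-11 \right)} \right)}} = \frac{1}{\frac{708}{7} \left(-16 - 11\right)^{2}} = \frac{1}{\frac{708}{7} \left(-27\right)^{2}} = \frac{1}{\frac{708}{7} \cdot 729} = \frac{1}{\frac{516132}{7}} = \frac{7}{516132}$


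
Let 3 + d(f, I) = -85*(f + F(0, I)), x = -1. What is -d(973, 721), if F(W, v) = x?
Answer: 82623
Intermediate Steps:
F(W, v) = -1
d(f, I) = 82 - 85*f (d(f, I) = -3 - 85*(f - 1) = -3 - 85*(-1 + f) = -3 + (85 - 85*f) = 82 - 85*f)
-d(973, 721) = -(82 - 85*973) = -(82 - 82705) = -1*(-82623) = 82623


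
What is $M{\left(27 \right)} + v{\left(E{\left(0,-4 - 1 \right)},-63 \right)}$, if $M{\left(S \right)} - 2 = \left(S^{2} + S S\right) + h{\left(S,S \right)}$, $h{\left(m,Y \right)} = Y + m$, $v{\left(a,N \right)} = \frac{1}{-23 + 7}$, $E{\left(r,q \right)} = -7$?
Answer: $\frac{24223}{16} \approx 1513.9$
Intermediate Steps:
$v{\left(a,N \right)} = - \frac{1}{16}$ ($v{\left(a,N \right)} = \frac{1}{-16} = - \frac{1}{16}$)
$M{\left(S \right)} = 2 + 2 S + 2 S^{2}$ ($M{\left(S \right)} = 2 + \left(\left(S^{2} + S S\right) + \left(S + S\right)\right) = 2 + \left(\left(S^{2} + S^{2}\right) + 2 S\right) = 2 + \left(2 S^{2} + 2 S\right) = 2 + \left(2 S + 2 S^{2}\right) = 2 + 2 S + 2 S^{2}$)
$M{\left(27 \right)} + v{\left(E{\left(0,-4 - 1 \right)},-63 \right)} = \left(2 + 2 \cdot 27 + 2 \cdot 27^{2}\right) - \frac{1}{16} = \left(2 + 54 + 2 \cdot 729\right) - \frac{1}{16} = \left(2 + 54 + 1458\right) - \frac{1}{16} = 1514 - \frac{1}{16} = \frac{24223}{16}$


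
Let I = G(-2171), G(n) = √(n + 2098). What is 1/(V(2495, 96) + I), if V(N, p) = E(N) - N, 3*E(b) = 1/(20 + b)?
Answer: -142032919830/354376271823901 - 56927025*I*√73/354376271823901 ≈ -0.0004008 - 1.3725e-6*I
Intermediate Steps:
E(b) = 1/(3*(20 + b))
G(n) = √(2098 + n)
I = I*√73 (I = √(2098 - 2171) = √(-73) = I*√73 ≈ 8.544*I)
V(N, p) = -N + 1/(3*(20 + N)) (V(N, p) = 1/(3*(20 + N)) - N = -N + 1/(3*(20 + N)))
1/(V(2495, 96) + I) = 1/((⅓ - 1*2495*(20 + 2495))/(20 + 2495) + I*√73) = 1/((⅓ - 1*2495*2515)/2515 + I*√73) = 1/((⅓ - 6274925)/2515 + I*√73) = 1/((1/2515)*(-18824774/3) + I*√73) = 1/(-18824774/7545 + I*√73)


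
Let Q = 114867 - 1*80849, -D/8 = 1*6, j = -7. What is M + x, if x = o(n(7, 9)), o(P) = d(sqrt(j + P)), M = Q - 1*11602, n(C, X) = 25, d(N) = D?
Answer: 22368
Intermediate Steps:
D = -48 (D = -8*6 = -48)
Q = 34018 (Q = 114867 - 80849 = 34018)
d(N) = -48
M = 22416 (M = 34018 - 1*11602 = 34018 - 11602 = 22416)
o(P) = -48
x = -48
M + x = 22416 - 48 = 22368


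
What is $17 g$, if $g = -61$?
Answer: $-1037$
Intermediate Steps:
$17 g = 17 \left(-61\right) = -1037$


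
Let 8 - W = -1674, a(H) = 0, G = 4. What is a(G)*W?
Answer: 0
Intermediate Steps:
W = 1682 (W = 8 - 1*(-1674) = 8 + 1674 = 1682)
a(G)*W = 0*1682 = 0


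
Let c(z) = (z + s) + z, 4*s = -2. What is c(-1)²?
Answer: 25/4 ≈ 6.2500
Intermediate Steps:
s = -½ (s = (¼)*(-2) = -½ ≈ -0.50000)
c(z) = -½ + 2*z (c(z) = (z - ½) + z = (-½ + z) + z = -½ + 2*z)
c(-1)² = (-½ + 2*(-1))² = (-½ - 2)² = (-5/2)² = 25/4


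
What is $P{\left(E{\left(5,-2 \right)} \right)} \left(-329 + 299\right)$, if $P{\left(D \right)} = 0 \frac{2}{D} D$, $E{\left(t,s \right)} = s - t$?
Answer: $0$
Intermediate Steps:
$P{\left(D \right)} = 0$ ($P{\left(D \right)} = 0 D = 0$)
$P{\left(E{\left(5,-2 \right)} \right)} \left(-329 + 299\right) = 0 \left(-329 + 299\right) = 0 \left(-30\right) = 0$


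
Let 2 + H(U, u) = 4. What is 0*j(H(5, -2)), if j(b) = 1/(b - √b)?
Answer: 0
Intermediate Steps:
H(U, u) = 2 (H(U, u) = -2 + 4 = 2)
0*j(H(5, -2)) = 0/(2 - √2) = 0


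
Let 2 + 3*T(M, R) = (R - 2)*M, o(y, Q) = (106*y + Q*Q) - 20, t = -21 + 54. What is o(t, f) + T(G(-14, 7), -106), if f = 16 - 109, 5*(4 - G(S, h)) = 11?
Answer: 180923/15 ≈ 12062.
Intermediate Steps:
G(S, h) = 9/5 (G(S, h) = 4 - 1/5*11 = 4 - 11/5 = 9/5)
t = 33
f = -93
o(y, Q) = -20 + Q**2 + 106*y (o(y, Q) = (106*y + Q**2) - 20 = (Q**2 + 106*y) - 20 = -20 + Q**2 + 106*y)
T(M, R) = -2/3 + M*(-2 + R)/3 (T(M, R) = -2/3 + ((R - 2)*M)/3 = -2/3 + ((-2 + R)*M)/3 = -2/3 + (M*(-2 + R))/3 = -2/3 + M*(-2 + R)/3)
o(t, f) + T(G(-14, 7), -106) = (-20 + (-93)**2 + 106*33) + (-2/3 - 2/3*9/5 + (1/3)*(9/5)*(-106)) = (-20 + 8649 + 3498) + (-2/3 - 6/5 - 318/5) = 12127 - 982/15 = 180923/15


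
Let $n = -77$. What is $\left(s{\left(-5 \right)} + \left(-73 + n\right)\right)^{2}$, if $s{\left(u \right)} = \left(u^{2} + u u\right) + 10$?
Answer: $8100$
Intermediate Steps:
$s{\left(u \right)} = 10 + 2 u^{2}$ ($s{\left(u \right)} = \left(u^{2} + u^{2}\right) + 10 = 2 u^{2} + 10 = 10 + 2 u^{2}$)
$\left(s{\left(-5 \right)} + \left(-73 + n\right)\right)^{2} = \left(\left(10 + 2 \left(-5\right)^{2}\right) - 150\right)^{2} = \left(\left(10 + 2 \cdot 25\right) - 150\right)^{2} = \left(\left(10 + 50\right) - 150\right)^{2} = \left(60 - 150\right)^{2} = \left(-90\right)^{2} = 8100$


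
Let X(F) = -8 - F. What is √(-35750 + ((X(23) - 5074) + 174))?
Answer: I*√40681 ≈ 201.7*I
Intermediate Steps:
√(-35750 + ((X(23) - 5074) + 174)) = √(-35750 + (((-8 - 1*23) - 5074) + 174)) = √(-35750 + (((-8 - 23) - 5074) + 174)) = √(-35750 + ((-31 - 5074) + 174)) = √(-35750 + (-5105 + 174)) = √(-35750 - 4931) = √(-40681) = I*√40681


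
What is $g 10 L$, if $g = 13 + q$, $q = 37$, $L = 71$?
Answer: $35500$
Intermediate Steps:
$g = 50$ ($g = 13 + 37 = 50$)
$g 10 L = 50 \cdot 10 \cdot 71 = 500 \cdot 71 = 35500$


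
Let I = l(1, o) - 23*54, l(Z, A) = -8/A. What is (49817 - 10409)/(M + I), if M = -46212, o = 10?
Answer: -98520/118637 ≈ -0.83043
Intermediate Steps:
I = -6214/5 (I = -8/10 - 23*54 = -8*⅒ - 1242 = -⅘ - 1242 = -6214/5 ≈ -1242.8)
(49817 - 10409)/(M + I) = (49817 - 10409)/(-46212 - 6214/5) = 39408/(-237274/5) = 39408*(-5/237274) = -98520/118637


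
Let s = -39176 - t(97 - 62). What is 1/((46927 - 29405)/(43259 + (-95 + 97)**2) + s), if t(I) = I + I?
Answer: -43263/1697882176 ≈ -2.5481e-5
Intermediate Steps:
t(I) = 2*I
s = -39246 (s = -39176 - 2*(97 - 62) = -39176 - 2*35 = -39176 - 1*70 = -39176 - 70 = -39246)
1/((46927 - 29405)/(43259 + (-95 + 97)**2) + s) = 1/((46927 - 29405)/(43259 + (-95 + 97)**2) - 39246) = 1/(17522/(43259 + 2**2) - 39246) = 1/(17522/(43259 + 4) - 39246) = 1/(17522/43263 - 39246) = 1/(-1697882176/43263) = -43263/1697882176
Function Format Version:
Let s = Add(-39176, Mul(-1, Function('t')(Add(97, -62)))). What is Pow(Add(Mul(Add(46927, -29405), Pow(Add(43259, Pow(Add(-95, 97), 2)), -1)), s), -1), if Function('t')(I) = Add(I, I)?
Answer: Rational(-43263, 1697882176) ≈ -2.5481e-5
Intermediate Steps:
Function('t')(I) = Mul(2, I)
s = -39246 (s = Add(-39176, Mul(-1, Mul(2, Add(97, -62)))) = Add(-39176, Mul(-1, Mul(2, 35))) = Add(-39176, Mul(-1, 70)) = Add(-39176, -70) = -39246)
Pow(Add(Mul(Add(46927, -29405), Pow(Add(43259, Pow(Add(-95, 97), 2)), -1)), s), -1) = Pow(Add(Mul(Add(46927, -29405), Pow(Add(43259, Pow(Add(-95, 97), 2)), -1)), -39246), -1) = Pow(Add(Mul(17522, Pow(Add(43259, Pow(2, 2)), -1)), -39246), -1) = Pow(Add(Mul(17522, Pow(Add(43259, 4), -1)), -39246), -1) = Pow(Add(Mul(17522, Pow(43263, -1)), -39246), -1) = Pow(Add(Mul(17522, Rational(1, 43263)), -39246), -1) = Pow(Add(Rational(17522, 43263), -39246), -1) = Pow(Rational(-1697882176, 43263), -1) = Rational(-43263, 1697882176)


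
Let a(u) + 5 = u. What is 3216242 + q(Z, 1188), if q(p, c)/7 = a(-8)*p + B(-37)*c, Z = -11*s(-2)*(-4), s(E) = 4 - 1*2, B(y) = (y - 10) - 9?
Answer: 2742538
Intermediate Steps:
a(u) = -5 + u
B(y) = -19 + y (B(y) = (-10 + y) - 9 = -19 + y)
s(E) = 2 (s(E) = 4 - 2 = 2)
Z = 88 (Z = -11*2*(-4) = -22*(-4) = 88)
q(p, c) = -392*c - 91*p (q(p, c) = 7*((-5 - 8)*p + (-19 - 37)*c) = 7*(-13*p - 56*c) = 7*(-56*c - 13*p) = -392*c - 91*p)
3216242 + q(Z, 1188) = 3216242 + (-392*1188 - 91*88) = 3216242 + (-465696 - 8008) = 3216242 - 473704 = 2742538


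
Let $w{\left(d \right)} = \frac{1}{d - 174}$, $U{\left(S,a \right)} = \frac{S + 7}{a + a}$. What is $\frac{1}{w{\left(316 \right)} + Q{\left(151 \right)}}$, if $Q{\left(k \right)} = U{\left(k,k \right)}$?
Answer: $\frac{21442}{11369} \approx 1.886$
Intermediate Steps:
$U{\left(S,a \right)} = \frac{7 + S}{2 a}$
$Q{\left(k \right)} = \frac{7 + k}{2 k}$
$w{\left(d \right)} = \frac{1}{-174 + d}$
$\frac{1}{w{\left(316 \right)} + Q{\left(151 \right)}} = \frac{1}{\frac{1}{-174 + 316} + \frac{7 + 151}{2 \cdot 151}} = \frac{1}{\frac{1}{142} + \frac{1}{2} \cdot \frac{1}{151} \cdot 158} = \frac{1}{\frac{1}{142} + \frac{79}{151}} = \frac{1}{\frac{11369}{21442}} = \frac{21442}{11369}$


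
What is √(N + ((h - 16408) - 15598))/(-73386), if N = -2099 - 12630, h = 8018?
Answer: -I*√38717/73386 ≈ -0.0026813*I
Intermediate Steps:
N = -14729
√(N + ((h - 16408) - 15598))/(-73386) = √(-14729 + ((8018 - 16408) - 15598))/(-73386) = √(-14729 + (-8390 - 15598))*(-1/73386) = √(-14729 - 23988)*(-1/73386) = √(-38717)*(-1/73386) = (I*√38717)*(-1/73386) = -I*√38717/73386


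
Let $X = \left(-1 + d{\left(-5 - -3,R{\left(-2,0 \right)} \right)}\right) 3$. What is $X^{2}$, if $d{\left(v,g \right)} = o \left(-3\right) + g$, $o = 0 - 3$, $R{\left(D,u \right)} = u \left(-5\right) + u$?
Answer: $576$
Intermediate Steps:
$R{\left(D,u \right)} = - 4 u$ ($R{\left(D,u \right)} = - 5 u + u = - 4 u$)
$o = -3$
$d{\left(v,g \right)} = 9 + g$ ($d{\left(v,g \right)} = \left(-3\right) \left(-3\right) + g = 9 + g$)
$X = 24$ ($X = \left(-1 + \left(9 - 0\right)\right) 3 = \left(-1 + \left(9 + 0\right)\right) 3 = \left(-1 + 9\right) 3 = 8 \cdot 3 = 24$)
$X^{2} = 24^{2} = 576$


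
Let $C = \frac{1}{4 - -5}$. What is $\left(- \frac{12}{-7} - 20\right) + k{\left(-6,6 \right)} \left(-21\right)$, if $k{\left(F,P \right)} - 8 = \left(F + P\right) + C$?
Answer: $- \frac{3961}{21} \approx -188.62$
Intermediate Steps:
$C = \frac{1}{9}$ ($C = \frac{1}{4 + 5} = \frac{1}{9} \approx 0.11111$)
$k{\left(F,P \right)} = \frac{73}{9} + F + P$ ($k{\left(F,P \right)} = 8 + \left(\left(F + P\right) + \frac{1}{9}\right) = 8 + \left(\frac{1}{9} + F + P\right) = \frac{73}{9} + F + P$)
$\left(- \frac{12}{-7} - 20\right) + k{\left(-6,6 \right)} \left(-21\right) = \left(- \frac{12}{-7} - 20\right) + \left(\frac{73}{9} - 6 + 6\right) \left(-21\right) = \left(\left(-12\right) \left(- \frac{1}{7}\right) - 20\right) + \frac{73}{9} \left(-21\right) = \left(\frac{12}{7} - 20\right) - \frac{511}{3} = - \frac{128}{7} - \frac{511}{3} = - \frac{3961}{21}$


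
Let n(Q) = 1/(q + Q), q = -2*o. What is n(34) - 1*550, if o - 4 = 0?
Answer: -14299/26 ≈ -549.96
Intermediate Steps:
o = 4 (o = 4 + 0 = 4)
q = -8 (q = -2*4 = -8)
n(Q) = 1/(-8 + Q)
n(34) - 1*550 = 1/(-8 + 34) - 1*550 = 1/26 - 550 = -14299/26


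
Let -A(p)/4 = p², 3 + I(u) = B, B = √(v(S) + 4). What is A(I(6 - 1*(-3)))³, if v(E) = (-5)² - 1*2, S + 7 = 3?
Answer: -9704448 + 5598720*√3 ≈ -7180.5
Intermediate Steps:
S = -4 (S = -7 + 3 = -4)
v(E) = 23 (v(E) = 25 - 2 = 23)
B = 3*√3 (B = √(23 + 4) = √27 = 3*√3 ≈ 5.1962)
I(u) = -3 + 3*√3
A(p) = -4*p²
A(I(6 - 1*(-3)))³ = (-4*(-3 + 3*√3)²)³ = -64*(-3 + 3*√3)⁶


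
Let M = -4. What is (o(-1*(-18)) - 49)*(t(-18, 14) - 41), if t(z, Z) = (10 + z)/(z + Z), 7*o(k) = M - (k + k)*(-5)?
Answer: 6513/7 ≈ 930.43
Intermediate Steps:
o(k) = -4/7 + 10*k/7 (o(k) = (-4 - (k + k)*(-5))/7 = (-4 - 2*k*(-5))/7 = (-4 - (-10)*k)/7 = (-4 + 10*k)/7 = -4/7 + 10*k/7)
t(z, Z) = (10 + z)/(Z + z)
(o(-1*(-18)) - 49)*(t(-18, 14) - 41) = ((-4/7 + 10*(-1*(-18))/7) - 49)*((10 - 18)/(14 - 18) - 41) = ((-4/7 + (10/7)*18) - 49)*(-8/(-4) - 41) = ((-4/7 + 180/7) - 49)*(-¼*(-8) - 41) = (176/7 - 49)*(2 - 41) = -167/7*(-39) = 6513/7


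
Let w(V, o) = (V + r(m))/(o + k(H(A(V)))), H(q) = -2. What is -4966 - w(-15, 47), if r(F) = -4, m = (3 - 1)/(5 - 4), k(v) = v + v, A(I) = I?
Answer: -213519/43 ≈ -4965.6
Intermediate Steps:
k(v) = 2*v
m = 2 (m = 2/1 = 2*1 = 2)
w(V, o) = (-4 + V)/(-4 + o) (w(V, o) = (V - 4)/(o + 2*(-2)) = (-4 + V)/(o - 4) = (-4 + V)/(-4 + o))
-4966 - w(-15, 47) = -4966 - (-4 - 15)/(-4 + 47) = -4966 - (-19)/43 = -4966 - 1*(-19/43) = -4966 + 19/43 = -213519/43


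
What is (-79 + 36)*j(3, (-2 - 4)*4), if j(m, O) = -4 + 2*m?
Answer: -86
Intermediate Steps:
(-79 + 36)*j(3, (-2 - 4)*4) = (-79 + 36)*(-4 + 2*3) = -43*(-4 + 6) = -43*2 = -86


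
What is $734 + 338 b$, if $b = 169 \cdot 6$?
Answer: $343466$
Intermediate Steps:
$b = 1014$
$734 + 338 b = 734 + 338 \cdot 1014 = 734 + 342732 = 343466$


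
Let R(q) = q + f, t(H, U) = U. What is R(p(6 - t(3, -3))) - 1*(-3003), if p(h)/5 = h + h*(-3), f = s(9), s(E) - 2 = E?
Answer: 2924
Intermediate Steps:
s(E) = 2 + E
f = 11 (f = 2 + 9 = 11)
p(h) = -10*h (p(h) = 5*(h + h*(-3)) = 5*(h - 3*h) = 5*(-2*h) = -10*h)
R(q) = 11 + q (R(q) = q + 11 = 11 + q)
R(p(6 - t(3, -3))) - 1*(-3003) = (11 - 10*(6 - 1*(-3))) - 1*(-3003) = (11 - 10*(6 + 3)) + 3003 = (11 - 10*9) + 3003 = (11 - 90) + 3003 = -79 + 3003 = 2924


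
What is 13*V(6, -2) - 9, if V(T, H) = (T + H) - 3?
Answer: 4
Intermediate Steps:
V(T, H) = -3 + H + T (V(T, H) = (H + T) - 3 = -3 + H + T)
13*V(6, -2) - 9 = 13*(-3 - 2 + 6) - 9 = 13*1 - 9 = 13 - 9 = 4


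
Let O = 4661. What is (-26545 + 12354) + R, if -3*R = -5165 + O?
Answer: -14023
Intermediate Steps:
R = 168 (R = -(-5165 + 4661)/3 = -⅓*(-504) = 168)
(-26545 + 12354) + R = (-26545 + 12354) + 168 = -14191 + 168 = -14023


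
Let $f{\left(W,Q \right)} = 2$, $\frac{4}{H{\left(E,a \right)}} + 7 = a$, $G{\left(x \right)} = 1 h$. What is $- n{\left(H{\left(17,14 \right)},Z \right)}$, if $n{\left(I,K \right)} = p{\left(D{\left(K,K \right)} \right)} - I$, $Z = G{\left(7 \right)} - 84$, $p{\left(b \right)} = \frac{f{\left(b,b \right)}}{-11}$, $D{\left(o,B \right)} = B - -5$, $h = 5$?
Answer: $\frac{58}{77} \approx 0.75325$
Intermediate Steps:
$D{\left(o,B \right)} = 5 + B$ ($D{\left(o,B \right)} = B + 5 = 5 + B$)
$G{\left(x \right)} = 5$ ($G{\left(x \right)} = 1 \cdot 5 = 5$)
$H{\left(E,a \right)} = \frac{4}{-7 + a}$
$p{\left(b \right)} = - \frac{2}{11}$ ($p{\left(b \right)} = \frac{2}{-11} = 2 \left(- \frac{1}{11}\right) = - \frac{2}{11}$)
$Z = -79$ ($Z = 5 - 84 = -79$)
$n{\left(I,K \right)} = - \frac{2}{11} - I$
$- n{\left(H{\left(17,14 \right)},Z \right)} = - (- \frac{2}{11} - \frac{4}{-7 + 14}) = - (- \frac{2}{11} - \frac{4}{7}) = \left(-1\right) \left(- \frac{58}{77}\right) = \frac{58}{77}$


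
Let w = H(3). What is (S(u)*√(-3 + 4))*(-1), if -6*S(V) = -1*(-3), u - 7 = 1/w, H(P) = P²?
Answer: ½ ≈ 0.50000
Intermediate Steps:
w = 9 (w = 3² = 9)
u = 64/9 (u = 7 + 1/9 = 7 + ⅑ = 64/9 ≈ 7.1111)
S(V) = -½ (S(V) = -(-1)*(-3)/6 = -⅙*3 = -½)
(S(u)*√(-3 + 4))*(-1) = -√(-3 + 4)/2*(-1) = -√1/2*(-1) = -½*1*(-1) = -½*(-1) = ½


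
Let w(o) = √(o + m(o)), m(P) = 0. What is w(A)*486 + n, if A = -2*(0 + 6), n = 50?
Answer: 50 + 972*I*√3 ≈ 50.0 + 1683.6*I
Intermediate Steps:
A = -12 (A = -2*6 = -12)
w(o) = √o (w(o) = √(o + 0) = √o)
w(A)*486 + n = √(-12)*486 + 50 = (2*I*√3)*486 + 50 = 972*I*√3 + 50 = 50 + 972*I*√3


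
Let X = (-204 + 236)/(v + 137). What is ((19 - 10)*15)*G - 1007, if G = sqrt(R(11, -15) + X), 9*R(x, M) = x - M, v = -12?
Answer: -1007 + 9*sqrt(17690)/5 ≈ -767.59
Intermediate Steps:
R(x, M) = -M/9 + x/9 (R(x, M) = (x - M)/9 = -M/9 + x/9)
X = 32/125 (X = (-204 + 236)/(-12 + 137) = 32/125 ≈ 0.25600)
G = sqrt(17690)/75 (G = sqrt((-1/9*(-15) + (1/9)*11) + 32/125) = sqrt((5/3 + 11/9) + 32/125) = sqrt(26/9 + 32/125) = sqrt(3538/1125) = sqrt(17690)/75 ≈ 1.7734)
((19 - 10)*15)*G - 1007 = ((19 - 10)*15)*(sqrt(17690)/75) - 1007 = (9*15)*(sqrt(17690)/75) - 1007 = 135*(sqrt(17690)/75) - 1007 = 9*sqrt(17690)/5 - 1007 = -1007 + 9*sqrt(17690)/5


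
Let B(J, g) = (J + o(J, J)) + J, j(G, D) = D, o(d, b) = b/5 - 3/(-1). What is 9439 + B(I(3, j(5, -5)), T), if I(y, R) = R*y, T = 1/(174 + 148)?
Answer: 9409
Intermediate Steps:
o(d, b) = 3 + b/5 (o(d, b) = b*(1/5) - 3*(-1) = b/5 + 3 = 3 + b/5)
T = 1/322 ≈ 0.0031056
B(J, g) = 3 + 11*J/5 (B(J, g) = (J + (3 + J/5)) + J = (3 + 6*J/5) + J = 3 + 11*J/5)
9439 + B(I(3, j(5, -5)), T) = 9439 + (3 + 11*(-5*3)/5) = 9439 + (3 + (11/5)*(-15)) = 9439 + (3 - 33) = 9439 - 30 = 9409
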